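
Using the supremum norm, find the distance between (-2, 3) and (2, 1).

max(|x_i - y_i|) = max(|-2 - 2|, |3 - 1|) = max(4, 2) = 4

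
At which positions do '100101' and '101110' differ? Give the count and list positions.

Differing positions: 3, 5, 6. Hamming distance = 3.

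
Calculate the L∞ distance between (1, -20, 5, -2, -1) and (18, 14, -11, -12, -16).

max(|x_i - y_i|) = max(|1 - 18|, |-20 - 14|, |5 - (-11)|, |-2 - (-12)|, |-1 - (-16)|) = max(17, 34, 16, 10, 15) = 34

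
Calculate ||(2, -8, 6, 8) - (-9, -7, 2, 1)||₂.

√(Σ(x_i - y_i)²) = √((2 - (-9))² + (-8 - (-7))² + (6 - 2)² + (8 - 1)²)
= √(11² + (-1)² + 4² + 7²) = √(121 + 1 + 16 + 49) = √187 ≈ 13.6748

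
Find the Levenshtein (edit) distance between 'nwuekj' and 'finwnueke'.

Let D[i][j] be the edit distance between the first i characters of 'nwuekj' and the first j characters of 'finwnueke', with D[i][0] = i, D[0][j] = j, and D[i][j] = D[i-1][j-1] if the characters match, else 1 + min(D[i-1][j], D[i][j-1], D[i-1][j-1]). Filling the table (rows: prefixes of 'nwuekj', columns: prefixes of 'finwnueke'):
     ε  f  i  n  w  n  u  e  k  e
  ε  0  1  2  3  4  5  6  7  8  9
  n  1  1  2  2  3  4  5  6  7  8
  w  2  2  2  3  2  3  4  5  6  7
  u  3  3  3  3  3  3  3  4  5  6
  e  4  4  4  4  4  4  4  3  4  5
  k  5  5  5  5  5  5  5  4  3  4
  j  6  6  6  6  6  6  6  5  4  4
The bottom-right entry gives D[6][9] = 4, so no sequence of fewer than 4 edits works. Backtracking through the table gives one optimal edit sequence (4 edits):
  nwuekj → fnwuekj (ins f @1)
  fnwuekj → finwuekj (ins i @2)
  finwuekj → finwnuekj (ins n @5)
  finwnuekj → finwnueke (sub j→e @9)
Edit distance = 4.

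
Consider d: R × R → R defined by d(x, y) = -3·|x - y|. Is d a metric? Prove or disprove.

No. With c = -3 < 0, d fails non-negativity: d(9, 13) = -3·|9 - 13| = -3·4 = -12 < 0.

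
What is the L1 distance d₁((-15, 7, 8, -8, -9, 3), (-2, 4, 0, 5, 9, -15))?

Σ|x_i - y_i| = |-15 - (-2)| + |7 - 4| + |8 - 0| + |-8 - 5| + |-9 - 9| + |3 - (-15)| = 13 + 3 + 8 + 13 + 18 + 18 = 73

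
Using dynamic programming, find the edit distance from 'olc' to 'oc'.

Let D[i][j] be the edit distance between the first i characters of 'olc' and the first j characters of 'oc', with D[i][0] = i, D[0][j] = j, and D[i][j] = D[i-1][j-1] if the characters match, else 1 + min(D[i-1][j], D[i][j-1], D[i-1][j-1]). Filling the table (rows: prefixes of 'olc', columns: prefixes of 'oc'):
     ε  o  c
  ε  0  1  2
  o  1  0  1
  l  2  1  1
  c  3  2  1
The bottom-right entry gives D[3][2] = 1, so no sequence of fewer than 1 edit works. Backtracking through the table gives one optimal edit sequence (1 edit):
  olc → oc (del l @2)
Edit distance = 1.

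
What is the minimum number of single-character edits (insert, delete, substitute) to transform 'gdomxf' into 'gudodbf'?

Let D[i][j] be the edit distance between the first i characters of 'gdomxf' and the first j characters of 'gudodbf', with D[i][0] = i, D[0][j] = j, and D[i][j] = D[i-1][j-1] if the characters match, else 1 + min(D[i-1][j], D[i][j-1], D[i-1][j-1]). Filling the table (rows: prefixes of 'gdomxf', columns: prefixes of 'gudodbf'):
     ε  g  u  d  o  d  b  f
  ε  0  1  2  3  4  5  6  7
  g  1  0  1  2  3  4  5  6
  d  2  1  1  1  2  3  4  5
  o  3  2  2  2  1  2  3  4
  m  4  3  3  3  2  2  3  4
  x  5  4  4  4  3  3  3  4
  f  6  5  5  5  4  4  4  3
The bottom-right entry gives D[6][7] = 3, so no sequence of fewer than 3 edits works. Backtracking through the table gives one optimal edit sequence (3 edits):
  gdomxf → gudomxf (ins u @2)
  gudomxf → gudodxf (sub m→d @5)
  gudodxf → gudodbf (sub x→b @6)
Edit distance = 3.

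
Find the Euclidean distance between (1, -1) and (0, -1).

√(Σ(x_i - y_i)²) = √((1 - 0)² + (-1 - (-1))²)
= √(1² + 0²) = √(1 + 0) = √1 = 1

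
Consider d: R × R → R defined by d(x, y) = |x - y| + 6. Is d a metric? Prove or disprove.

No. d fails identity of indiscernibles (specifically d(x,x) = 0): d(3, 3) = |3 - 3| + 6 = 0 + 6 = 6 ≠ 0.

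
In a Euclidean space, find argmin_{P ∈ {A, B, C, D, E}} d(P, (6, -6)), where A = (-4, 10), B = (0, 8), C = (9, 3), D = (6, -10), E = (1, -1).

Distances: d(A) ≈ 18.868, d(B) ≈ 15.2315, d(C) ≈ 9.4868, d(D) = 4, d(E) ≈ 7.0711. Nearest: D = (6, -10) with distance 4.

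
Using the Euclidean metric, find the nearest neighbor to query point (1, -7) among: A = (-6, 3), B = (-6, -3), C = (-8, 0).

Distances: d(A) ≈ 12.2066, d(B) ≈ 8.0623, d(C) ≈ 11.4018. Nearest: B = (-6, -3) with distance 8.0623.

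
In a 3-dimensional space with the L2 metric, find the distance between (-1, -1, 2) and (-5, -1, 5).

(Σ|x_i - y_i|^2)^(1/2) = (|-1 - (-5)|^2 + |-1 - (-1)|^2 + |2 - 5|^2)^(1/2)
= (4^2 + 0^2 + 3^2)^(1/2) = (16 + 0 + 9)^(1/2) = (25)^(1/2) = 5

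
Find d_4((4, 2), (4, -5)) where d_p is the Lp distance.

(Σ|x_i - y_i|^4)^(1/4) = (|4 - 4|^4 + |2 - (-5)|^4)^(1/4)
= (0^4 + 7^4)^(1/4) = (0 + 2401)^(1/4) = (2401)^(1/4) = 7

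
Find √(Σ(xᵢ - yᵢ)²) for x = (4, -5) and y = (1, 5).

√(Σ(x_i - y_i)²) = √((4 - 1)² + (-5 - 5)²)
= √(3² + (-10)²) = √(9 + 100) = √109 ≈ 10.4403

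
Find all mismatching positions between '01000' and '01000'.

Differing positions: none. Hamming distance = 0.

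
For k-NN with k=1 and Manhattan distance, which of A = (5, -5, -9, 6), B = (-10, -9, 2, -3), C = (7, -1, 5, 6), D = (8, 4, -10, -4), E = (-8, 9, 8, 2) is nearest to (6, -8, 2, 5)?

Distances: d(A) = 16, d(B) = 25, d(C) = 12, d(D) = 35, d(E) = 40. Nearest: C = (7, -1, 5, 6) with distance 12.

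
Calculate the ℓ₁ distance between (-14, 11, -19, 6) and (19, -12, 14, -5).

Σ|x_i - y_i| = |-14 - 19| + |11 - (-12)| + |-19 - 14| + |6 - (-5)| = 33 + 23 + 33 + 11 = 100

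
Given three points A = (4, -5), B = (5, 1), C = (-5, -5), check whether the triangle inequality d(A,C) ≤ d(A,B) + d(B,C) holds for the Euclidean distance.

d(A,B) = √(1² + 6²) = √37 ≈ 6.0828, d(B,C) = √(10² + 6²) = √136 ≈ 11.6619, d(A,C) = √(9² + 0²) = √81 = 9.
d(A,C) = 9 ≤ 6.0828 + 11.6619 = 17.7447. Triangle inequality is satisfied.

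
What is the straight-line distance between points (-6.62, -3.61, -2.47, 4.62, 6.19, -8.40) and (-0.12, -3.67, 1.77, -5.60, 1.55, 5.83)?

√(Σ(x_i - y_i)²) = √((-6.62 - (-0.12))² + (-3.61 - (-3.67))² + (-2.47 - 1.77)² + (4.62 - (-5.6))² + (6.19 - 1.55)² + (-8.4 - 5.83)²)
= √((-6.5)² + 0.06² + (-4.24)² + 10.22² + 4.64² + (-14.23)²) = √(42.25 + 0.0036 + 17.9776 + 104.4484 + 21.5296 + 202.4929) = √388.7021 ≈ 19.7155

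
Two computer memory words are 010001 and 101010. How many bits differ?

Differing positions: 1, 2, 3, 5, 6. Hamming distance = 5.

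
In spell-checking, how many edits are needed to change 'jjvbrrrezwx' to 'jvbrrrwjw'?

Let D[i][j] be the edit distance between the first i characters of 'jjvbrrrezwx' and the first j characters of 'jvbrrrwjw', with D[i][0] = i, D[0][j] = j, and D[i][j] = D[i-1][j-1] if the characters match, else 1 + min(D[i-1][j], D[i][j-1], D[i-1][j-1]). Filling the table (rows: prefixes of 'jjvbrrrezwx', columns: prefixes of 'jvbrrrwjw'):
     ε  j  v  b  r  r  r  w  j  w
  ε  0  1  2  3  4  5  6  7  8  9
  j  1  0  1  2  3  4  5  6  7  8
  j  2  1  1  2  3  4  5  6  6  7
  v  3  2  1  2  3  4  5  6  7  7
  b  4  3  2  1  2  3  4  5  6  7
  r  5  4  3  2  1  2  3  4  5  6
  r  6  5  4  3  2  1  2  3  4  5
  r  7  6  5  4  3  2  1  2  3  4
  e  8  7  6  5  4  3  2  2  3  4
  z  9  8  7  6  5  4  3  3  3  4
  w 10  9  8  7  6  5  4  3  4  3
  x 11 10  9  8  7  6  5  4  4  4
The bottom-right entry gives D[11][9] = 4, so no sequence of fewer than 4 edits works. Backtracking through the table gives one optimal edit sequence (4 edits):
  jjvbrrrezwx → jvbrrrezwx (del j @1)
  jvbrrrezwx → jvbrrrwzwx (sub e→w @7)
  jvbrrrwzwx → jvbrrrwjwx (sub z→j @8)
  jvbrrrwjwx → jvbrrrwjw (del x @10)
Edit distance = 4.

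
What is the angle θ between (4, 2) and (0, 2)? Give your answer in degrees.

With u = (4, 2), v = (0, 2):
u·v = 4·0 + 2·2 = 0 + 4 = 4.
|u| = √(4² + 2²) = √20, |v| = √(0² + 2²) = √4, so |u||v| = √(20·4) = √80.
cos θ = (u·v)/(|u||v|) = 4/√80 ≈ 0.447214
θ = arccos(0.447214) ≈ 63.43°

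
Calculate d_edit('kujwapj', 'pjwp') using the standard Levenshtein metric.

Let D[i][j] be the edit distance between the first i characters of 'kujwapj' and the first j characters of 'pjwp', with D[i][0] = i, D[0][j] = j, and D[i][j] = D[i-1][j-1] if the characters match, else 1 + min(D[i-1][j], D[i][j-1], D[i-1][j-1]). Filling the table (rows: prefixes of 'kujwapj', columns: prefixes of 'pjwp'):
     ε  p  j  w  p
  ε  0  1  2  3  4
  k  1  1  2  3  4
  u  2  2  2  3  4
  j  3  3  2  3  4
  w  4  4  3  2  3
  a  5  5  4  3  3
  p  6  5  5  4  3
  j  7  6  5  5  4
The bottom-right entry gives D[7][4] = 4, so no sequence of fewer than 4 edits works. Backtracking through the table gives one optimal edit sequence (4 edits):
  kujwapj → ujwapj (del k @1)
  ujwapj → pjwapj (sub u→p @1)
  pjwapj → pjwpj (del a @4)
  pjwpj → pjwp (del j @5)
Edit distance = 4.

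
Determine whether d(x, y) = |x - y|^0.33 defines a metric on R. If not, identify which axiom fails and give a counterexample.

Yes. With 0 < p = 0.33 ≤ 1, d(x,y) = |x-y|^0.33 is a metric on R. Non-negativity and symmetry are immediate; |x-y|^0.33 = 0 ⟺ |x-y| = 0 ⟺ x = y. For the triangle inequality, the function t ↦ t^0.33 is subadditive on [0,∞) when p ≤ 1, so |x-z|^0.33 ≤ (|x-y| + |y-z|)^0.33 ≤ |x-y|^0.33 + |y-z|^0.33.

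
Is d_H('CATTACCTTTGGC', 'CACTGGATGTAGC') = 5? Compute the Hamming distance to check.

Differing positions: 3, 5, 6, 7, 9, 11. Hamming distance = 6, so the claim that d_H = 5 is false.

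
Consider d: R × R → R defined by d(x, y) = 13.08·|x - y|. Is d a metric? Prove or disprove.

Yes. Since |x - y| is a metric on R and 13.08 > 0, the positive scalar multiple 13.08·|x - y| is also a metric: scaling by a positive constant preserves non-negativity, identity (d=0 ⟺ |x-y|=0 ⟺ x=y), symmetry, and the triangle inequality.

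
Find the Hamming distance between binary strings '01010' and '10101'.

Differing positions: 1, 2, 3, 4, 5. Hamming distance = 5.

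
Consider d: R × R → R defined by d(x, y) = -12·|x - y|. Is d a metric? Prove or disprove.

No. With c = -12 < 0, d fails non-negativity: d(4, 7) = -12·|4 - 7| = -12·3 = -36 < 0.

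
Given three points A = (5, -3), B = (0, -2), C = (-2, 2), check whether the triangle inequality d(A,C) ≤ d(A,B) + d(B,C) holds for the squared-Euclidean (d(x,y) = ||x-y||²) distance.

d(A,B) = 5² + 1² = 26, d(B,C) = 2² + 4² = 20, d(A,C) = 7² + 5² = 74.
d(A,C) = 74 > 26 + 20 = 46. Triangle inequality is VIOLATED. (Squared-Euclidean is not a metric — this is a counterexample.)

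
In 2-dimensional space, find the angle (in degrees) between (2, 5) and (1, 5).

With u = (2, 5), v = (1, 5):
u·v = 2·1 + 5·5 = 2 + 25 = 27.
|u| = √(2² + 5²) = √29, |v| = √(1² + 5²) = √26, so |u||v| = √(29·26) = √754.
cos θ = (u·v)/(|u||v|) = 27/√754 ≈ 0.983282
θ = arccos(0.983282) ≈ 10.49°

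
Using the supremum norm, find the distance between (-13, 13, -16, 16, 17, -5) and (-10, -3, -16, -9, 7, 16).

max(|x_i - y_i|) = max(|-13 - (-10)|, |13 - (-3)|, |-16 - (-16)|, |16 - (-9)|, |17 - 7|, |-5 - 16|) = max(3, 16, 0, 25, 10, 21) = 25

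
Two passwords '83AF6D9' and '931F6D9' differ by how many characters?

Differing positions: 1, 3. Hamming distance = 2.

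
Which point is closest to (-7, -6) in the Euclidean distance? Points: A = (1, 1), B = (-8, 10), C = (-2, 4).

Distances: d(A) ≈ 10.6301, d(B) ≈ 16.0312, d(C) ≈ 11.1803. Nearest: A = (1, 1) with distance 10.6301.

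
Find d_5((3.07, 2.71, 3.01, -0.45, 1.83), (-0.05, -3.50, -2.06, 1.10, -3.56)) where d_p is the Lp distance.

(Σ|x_i - y_i|^5)^(1/5) = (|3.07 - (-0.05)|^5 + |2.71 - (-3.5)|^5 + |3.01 - (-2.06)|^5 + |-0.45 - 1.1|^5 + |1.83 - (-3.56)|^5)^(1/5)
= (3.12^5 + 6.21^5 + 5.07^5 + 1.55^5 + 5.39^5)^(1/5) ≈ (295.6467 + 9235.4487 + 3349.9614 + 8.9466 + 4549.2921)^(1/5) = (17439.2955)^(1/5) ≈ 7.0519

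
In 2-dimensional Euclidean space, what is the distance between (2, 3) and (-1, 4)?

√(Σ(x_i - y_i)²) = √((2 - (-1))² + (3 - 4)²)
= √(3² + (-1)²) = √(9 + 1) = √10 ≈ 3.1623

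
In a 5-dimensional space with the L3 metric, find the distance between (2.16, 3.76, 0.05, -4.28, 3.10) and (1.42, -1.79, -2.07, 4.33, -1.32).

(Σ|x_i - y_i|^3)^(1/3) = (|2.16 - 1.42|^3 + |3.76 - (-1.79)|^3 + |0.05 - (-2.07)|^3 + |-4.28 - 4.33|^3 + |3.1 - (-1.32)|^3)^(1/3)
= (0.74^3 + 5.55^3 + 2.12^3 + 8.61^3 + 4.42^3)^(1/3) ≈ (0.4052 + 170.9539 + 9.5281 + 638.2774 + 86.3509)^(1/3) = (905.5155)^(1/3) ≈ 9.6746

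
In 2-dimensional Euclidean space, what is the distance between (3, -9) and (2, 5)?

√(Σ(x_i - y_i)²) = √((3 - 2)² + (-9 - 5)²)
= √(1² + (-14)²) = √(1 + 196) = √197 ≈ 14.0357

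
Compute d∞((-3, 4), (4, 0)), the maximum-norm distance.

max(|x_i - y_i|) = max(|-3 - 4|, |4 - 0|) = max(7, 4) = 7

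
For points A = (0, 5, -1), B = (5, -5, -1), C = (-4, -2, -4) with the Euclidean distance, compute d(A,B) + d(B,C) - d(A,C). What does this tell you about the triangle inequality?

d(A,B) = √(5² + 10² + 0²) = √125 ≈ 11.1803, d(B,C) = √(9² + 3² + 3²) = √99 ≈ 9.9499, d(A,C) = √(4² + 7² + 3²) = √74 ≈ 8.6023.
d(A,B) + d(B,C) - d(A,C) = 11.1803 + 9.9499 - 8.6023 = 21.1302 - 8.6023 = 12.5279 (to 4 decimal places). This is ≥ 0, so the triangle inequality holds for these points.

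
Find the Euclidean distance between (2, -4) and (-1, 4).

√(Σ(x_i - y_i)²) = √((2 - (-1))² + (-4 - 4)²)
= √(3² + (-8)²) = √(9 + 64) = √73 ≈ 8.544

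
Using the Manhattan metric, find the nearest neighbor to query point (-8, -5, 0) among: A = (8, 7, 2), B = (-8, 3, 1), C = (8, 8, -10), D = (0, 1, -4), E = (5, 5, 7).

Distances: d(A) = 30, d(B) = 9, d(C) = 39, d(D) = 18, d(E) = 30. Nearest: B = (-8, 3, 1) with distance 9.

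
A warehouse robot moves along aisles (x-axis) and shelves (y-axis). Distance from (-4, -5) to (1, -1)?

Σ|x_i - y_i| = |-4 - 1| + |-5 - (-1)| = 5 + 4 = 9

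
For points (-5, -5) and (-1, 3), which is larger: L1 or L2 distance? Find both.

L1 = |-5 - (-1)| + |-5 - 3| = 4 + 8 = 12
L2 = √(4² + 8²) = √80 ≈ 8.9443
L1 ≥ L2 always (equality iff movement is along one axis); L1 > L2 here.
Ratio L1/L2 = 12/√80 ≈ 1.3416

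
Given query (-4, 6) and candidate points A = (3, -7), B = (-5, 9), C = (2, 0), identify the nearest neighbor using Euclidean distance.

Distances: d(A) ≈ 14.7648, d(B) ≈ 3.1623, d(C) ≈ 8.4853. Nearest: B = (-5, 9) with distance 3.1623.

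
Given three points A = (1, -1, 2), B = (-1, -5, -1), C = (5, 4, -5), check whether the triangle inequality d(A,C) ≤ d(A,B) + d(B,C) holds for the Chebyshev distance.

d(A,B) = max(2, 4, 3) = 4, d(B,C) = max(6, 9, 4) = 9, d(A,C) = max(4, 5, 7) = 7.
d(A,C) = 7 ≤ 4 + 9 = 13. Triangle inequality is satisfied.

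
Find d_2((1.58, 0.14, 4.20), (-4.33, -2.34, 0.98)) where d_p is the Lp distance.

(Σ|x_i - y_i|^2)^(1/2) = (|1.58 - (-4.33)|^2 + |0.14 - (-2.34)|^2 + |4.2 - 0.98|^2)^(1/2)
= (5.91^2 + 2.48^2 + 3.22^2)^(1/2) = (34.9281 + 6.1504 + 10.3684)^(1/2) = (51.4469)^(1/2) ≈ 7.1726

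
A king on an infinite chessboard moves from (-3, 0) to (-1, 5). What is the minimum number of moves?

max(|x_i - y_i|) = max(|-3 - (-1)|, |0 - 5|) = max(2, 5) = 5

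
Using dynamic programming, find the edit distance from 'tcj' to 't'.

Let D[i][j] be the edit distance between the first i characters of 'tcj' and the first j characters of 't', with D[i][0] = i, D[0][j] = j, and D[i][j] = D[i-1][j-1] if the characters match, else 1 + min(D[i-1][j], D[i][j-1], D[i-1][j-1]). Filling the table (rows: prefixes of 'tcj', columns: prefixes of 't'):
     ε  t
  ε  0  1
  t  1  0
  c  2  1
  j  3  2
The bottom-right entry gives D[3][1] = 2, so no sequence of fewer than 2 edits works. Backtracking through the table gives one optimal edit sequence (2 edits):
  tcj → tj (del c @2)
  tj → t (del j @2)
Edit distance = 2.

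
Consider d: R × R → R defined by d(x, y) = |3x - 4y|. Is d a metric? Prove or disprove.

No. d fails symmetry: d(1, 5) = |3·1 - 4·5| = |-17| = 17, but d(5, 1) = |3·5 - 4·1| = |11| = 11. Since 17 ≠ 11, d(x,y) ≠ d(y,x) in general.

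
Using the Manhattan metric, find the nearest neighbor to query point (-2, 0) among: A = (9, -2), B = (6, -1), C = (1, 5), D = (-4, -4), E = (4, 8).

Distances: d(A) = 13, d(B) = 9, d(C) = 8, d(D) = 6, d(E) = 14. Nearest: D = (-4, -4) with distance 6.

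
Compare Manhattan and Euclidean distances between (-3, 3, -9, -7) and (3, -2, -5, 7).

L1 = |-3 - 3| + |3 - (-2)| + |-9 - (-5)| + |-7 - 7| = 6 + 5 + 4 + 14 = 29
L2 = √(6² + 5² + 4² + 14²) = √273 ≈ 16.5227
L1 ≥ L2 always (equality iff movement is along one axis); L1 > L2 here.
Ratio L1/L2 = 29/√273 ≈ 1.7552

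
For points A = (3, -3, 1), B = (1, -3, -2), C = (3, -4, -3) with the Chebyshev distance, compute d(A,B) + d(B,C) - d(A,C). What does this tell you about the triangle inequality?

d(A,B) = max(2, 0, 3) = 3, d(B,C) = max(2, 1, 1) = 2, d(A,C) = max(0, 1, 4) = 4.
d(A,B) + d(B,C) - d(A,C) = 3 + 2 - 4 = 5 - 4 = 1. This is ≥ 0, so the triangle inequality holds for these points.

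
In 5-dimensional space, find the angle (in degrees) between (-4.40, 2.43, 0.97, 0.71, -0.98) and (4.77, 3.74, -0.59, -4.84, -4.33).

With u = (-4.40, 2.43, 0.97, 0.71, -0.98), v = (4.77, 3.74, -0.59, -4.84, -4.33):
u·v = (-4.4)·4.77 + 2.43·3.74 + 0.97·(-0.59) + 0.71·(-4.84) + (-0.98)·(-4.33) = (-20.988) + 9.0882 + (-0.5723) + (-3.4364) + 4.2434 = -11.6651.
|u| = √((-4.4)² + 2.43² + 0.97² + 0.71² + (-0.98)²) = √(19.36 + 5.9049 + 0.9409 + 0.5041 + 0.9604) = √27.6703, |v| = √(4.77² + 3.74² + (-0.59)² + (-4.84)² + (-4.33)²) = √(22.7529 + 13.9876 + 0.3481 + 23.4256 + 18.7489) = √79.2631.
cos θ = (u·v)/(|u||v|) = -11.6651/(√27.6703·√79.2631) ≈ -0.249084
θ = arccos(-0.249084) ≈ 104.42°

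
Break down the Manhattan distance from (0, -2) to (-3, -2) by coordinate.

Σ|x_i - y_i| = |0 - (-3)| + |-2 - (-2)| = 3 + 0 = 3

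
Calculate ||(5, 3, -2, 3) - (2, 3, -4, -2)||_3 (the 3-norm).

(Σ|x_i - y_i|^3)^(1/3) = (|5 - 2|^3 + |3 - 3|^3 + |-2 - (-4)|^3 + |3 - (-2)|^3)^(1/3)
= (3^3 + 0^3 + 2^3 + 5^3)^(1/3) = (27 + 0 + 8 + 125)^(1/3) = (160)^(1/3) ≈ 5.4288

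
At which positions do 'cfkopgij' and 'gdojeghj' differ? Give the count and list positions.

Differing positions: 1, 2, 3, 4, 5, 7. Hamming distance = 6.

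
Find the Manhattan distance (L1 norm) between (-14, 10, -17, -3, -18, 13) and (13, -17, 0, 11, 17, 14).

Σ|x_i - y_i| = |-14 - 13| + |10 - (-17)| + |-17 - 0| + |-3 - 11| + |-18 - 17| + |13 - 14| = 27 + 27 + 17 + 14 + 35 + 1 = 121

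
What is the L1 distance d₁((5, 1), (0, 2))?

Σ|x_i - y_i| = |5 - 0| + |1 - 2| = 5 + 1 = 6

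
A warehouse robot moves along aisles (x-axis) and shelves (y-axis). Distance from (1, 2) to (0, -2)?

Σ|x_i - y_i| = |1 - 0| + |2 - (-2)| = 1 + 4 = 5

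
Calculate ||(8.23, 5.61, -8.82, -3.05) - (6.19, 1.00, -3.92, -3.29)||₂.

√(Σ(x_i - y_i)²) = √((8.23 - 6.19)² + (5.61 - 1)² + (-8.82 - (-3.92))² + (-3.05 - (-3.29))²)
= √(2.04² + 4.61² + (-4.9)² + 0.24²) = √(4.1616 + 21.2521 + 24.01 + 0.0576) = √49.4813 ≈ 7.0343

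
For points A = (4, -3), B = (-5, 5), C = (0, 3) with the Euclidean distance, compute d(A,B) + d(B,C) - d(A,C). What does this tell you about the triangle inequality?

d(A,B) = √(9² + 8²) = √145 ≈ 12.0416, d(B,C) = √(5² + 2²) = √29 ≈ 5.3852, d(A,C) = √(4² + 6²) = √52 ≈ 7.2111.
d(A,B) + d(B,C) - d(A,C) = 12.0416 + 5.3852 - 7.2111 = 17.4268 - 7.2111 = 10.2157 (to 4 decimal places). This is ≥ 0, so the triangle inequality holds for these points.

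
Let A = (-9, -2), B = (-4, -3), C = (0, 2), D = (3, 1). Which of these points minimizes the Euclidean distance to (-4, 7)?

Distances: d(A) ≈ 10.2956, d(B) = 10, d(C) ≈ 6.4031, d(D) ≈ 9.2195. Nearest: C = (0, 2) with distance 6.4031.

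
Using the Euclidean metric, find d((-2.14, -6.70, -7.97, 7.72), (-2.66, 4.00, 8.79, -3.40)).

√(Σ(x_i - y_i)²) = √((-2.14 - (-2.66))² + (-6.7 - 4)² + (-7.97 - 8.79)² + (7.72 - (-3.4))²)
= √(0.52² + (-10.7)² + (-16.76)² + 11.12²) = √(0.2704 + 114.49 + 280.8976 + 123.6544) = √519.3124 ≈ 22.7884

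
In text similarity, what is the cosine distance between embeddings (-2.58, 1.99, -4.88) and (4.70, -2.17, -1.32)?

With u = (-2.58, 1.99, -4.88), v = (4.70, -2.17, -1.32):
u·v = (-2.58)·4.7 + 1.99·(-2.17) + (-4.88)·(-1.32) = (-12.126) + (-4.3183) + 6.4416 = -10.0027.
|u| = √((-2.58)² + 1.99² + (-4.88)²) = √(6.6564 + 3.9601 + 23.8144) = √34.4309, |v| = √(4.7² + (-2.17)² + (-1.32)²) = √(22.09 + 4.7089 + 1.7424) = √28.5413.
cos θ = (u·v)/(|u||v|) = -10.0027/(√34.4309·√28.5413) ≈ -0.3191
Cosine distance = 1 - cos θ ≈ 1 - (-0.3191) = 1.3191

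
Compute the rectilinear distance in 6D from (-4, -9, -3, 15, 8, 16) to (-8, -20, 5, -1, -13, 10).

Σ|x_i - y_i| = |-4 - (-8)| + |-9 - (-20)| + |-3 - 5| + |15 - (-1)| + |8 - (-13)| + |16 - 10| = 4 + 11 + 8 + 16 + 21 + 6 = 66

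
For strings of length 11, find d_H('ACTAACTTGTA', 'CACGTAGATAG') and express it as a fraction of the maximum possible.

Differing positions: 1, 2, 3, 4, 5, 6, 7, 8, 9, 10, 11. Hamming distance = 11. The maximum possible Hamming distance for length-11 strings is 11, so d_H/11 = 11/11 = 1.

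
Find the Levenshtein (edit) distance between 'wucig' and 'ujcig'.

Let D[i][j] be the edit distance between the first i characters of 'wucig' and the first j characters of 'ujcig', with D[i][0] = i, D[0][j] = j, and D[i][j] = D[i-1][j-1] if the characters match, else 1 + min(D[i-1][j], D[i][j-1], D[i-1][j-1]). Filling the table (rows: prefixes of 'wucig', columns: prefixes of 'ujcig'):
     ε  u  j  c  i  g
  ε  0  1  2  3  4  5
  w  1  1  2  3  4  5
  u  2  1  2  3  4  5
  c  3  2  2  2  3  4
  i  4  3  3  3  2  3
  g  5  4  4  4  3  2
The bottom-right entry gives D[5][5] = 2, so no sequence of fewer than 2 edits works. Backtracking through the table gives one optimal edit sequence (2 edits):
  wucig → uucig (sub w→u @1)
  uucig → ujcig (sub u→j @2)
Edit distance = 2.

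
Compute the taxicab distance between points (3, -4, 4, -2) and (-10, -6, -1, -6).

Σ|x_i - y_i| = |3 - (-10)| + |-4 - (-6)| + |4 - (-1)| + |-2 - (-6)| = 13 + 2 + 5 + 4 = 24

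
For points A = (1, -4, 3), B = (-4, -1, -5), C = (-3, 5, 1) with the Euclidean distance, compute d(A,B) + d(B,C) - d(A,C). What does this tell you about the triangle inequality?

d(A,B) = √(5² + 3² + 8²) = √98 ≈ 9.8995, d(B,C) = √(1² + 6² + 6²) = √73 ≈ 8.544, d(A,C) = √(4² + 9² + 2²) = √101 ≈ 10.0499.
d(A,B) + d(B,C) - d(A,C) = 9.8995 + 8.544 - 10.0499 = 18.4435 - 10.0499 = 8.3936 (to 4 decimal places). This is ≥ 0, so the triangle inequality holds for these points.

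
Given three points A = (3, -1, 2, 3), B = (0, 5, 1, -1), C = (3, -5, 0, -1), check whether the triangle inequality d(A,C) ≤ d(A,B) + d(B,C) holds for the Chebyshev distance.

d(A,B) = max(3, 6, 1, 4) = 6, d(B,C) = max(3, 10, 1, 0) = 10, d(A,C) = max(0, 4, 2, 4) = 4.
d(A,C) = 4 ≤ 6 + 10 = 16. Triangle inequality is satisfied.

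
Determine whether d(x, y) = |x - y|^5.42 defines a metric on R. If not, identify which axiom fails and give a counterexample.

No. d(x,y) = |x-y|^5.42 fails the triangle inequality since p = 5.42 > 1. Counterexample: x = 1, y = 6, z = 8. d(x,z) = |1 - 8|^5.42 = 7^5.42 ≈ 38056.7219, but d(x,y) + d(y,z) = 5^5.42 + 2^5.42 ≈ 6143.5221 + 42.8137 = 6186.3358. Since 38056.7219 > 6186.3358, the triangle inequality is violated.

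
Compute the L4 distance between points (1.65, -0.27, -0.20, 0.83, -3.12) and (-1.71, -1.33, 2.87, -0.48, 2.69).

(Σ|x_i - y_i|^4)^(1/4) = (|1.65 - (-1.71)|^4 + |-0.27 - (-1.33)|^4 + |-0.2 - 2.87|^4 + |0.83 - (-0.48)|^4 + |-3.12 - 2.69|^4)^(1/4)
= (3.36^4 + 1.06^4 + 3.07^4 + 1.31^4 + 5.81^4)^(1/4) ≈ (127.4551 + 1.2625 + 88.8287 + 2.945 + 1139.4743)^(1/4) = (1359.9656)^(1/4) ≈ 6.0727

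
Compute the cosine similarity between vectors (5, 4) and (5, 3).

With u = (5, 4), v = (5, 3):
u·v = 5·5 + 4·3 = 25 + 12 = 37.
|u| = √(5² + 4²) = √41, |v| = √(5² + 3²) = √34, so |u||v| = √(41·34) = √1394.
cos θ = (u·v)/(|u||v|) = 37/√1394 ≈ 0.991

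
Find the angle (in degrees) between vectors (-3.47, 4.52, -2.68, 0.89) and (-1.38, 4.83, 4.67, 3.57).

With u = (-3.47, 4.52, -2.68, 0.89), v = (-1.38, 4.83, 4.67, 3.57):
u·v = (-3.47)·(-1.38) + 4.52·4.83 + (-2.68)·4.67 + 0.89·3.57 = 4.7886 + 21.8316 + (-12.5156) + 3.1773 = 17.2819.
|u| = √((-3.47)² + 4.52² + (-2.68)² + 0.89²) = √(12.0409 + 20.4304 + 7.1824 + 0.7921) = √40.4458, |v| = √((-1.38)² + 4.83² + 4.67² + 3.57²) = √(1.9044 + 23.3289 + 21.8089 + 12.7449) = √59.7871.
cos θ = (u·v)/(|u||v|) = 17.2819/(√40.4458·√59.7871) ≈ 0.35144
θ = arccos(0.35144) ≈ 69.42°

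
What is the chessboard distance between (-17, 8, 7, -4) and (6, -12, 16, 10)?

max(|x_i - y_i|) = max(|-17 - 6|, |8 - (-12)|, |7 - 16|, |-4 - 10|) = max(23, 20, 9, 14) = 23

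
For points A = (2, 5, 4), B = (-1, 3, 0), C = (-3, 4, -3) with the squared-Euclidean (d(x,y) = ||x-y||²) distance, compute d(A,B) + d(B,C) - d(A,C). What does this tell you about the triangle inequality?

d(A,B) = 3² + 2² + 4² = 29, d(B,C) = 2² + 1² + 3² = 14, d(A,C) = 5² + 1² + 7² = 75.
d(A,B) + d(B,C) - d(A,C) = 29 + 14 - 75 = 43 - 75 = -32. This is < 0, so the triangle inequality FAILS for these points (squared-Euclidean is not a metric).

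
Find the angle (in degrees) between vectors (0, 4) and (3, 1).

With u = (0, 4), v = (3, 1):
u·v = 0·3 + 4·1 = 0 + 4 = 4.
|u| = √(0² + 4²) = √16, |v| = √(3² + 1²) = √10, so |u||v| = √(16·10) = √160.
cos θ = (u·v)/(|u||v|) = 4/√160 ≈ 0.316228
θ = arccos(0.316228) ≈ 71.57°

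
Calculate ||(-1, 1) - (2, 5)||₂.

√(Σ(x_i - y_i)²) = √((-1 - 2)² + (1 - 5)²)
= √((-3)² + (-4)²) = √(9 + 16) = √25 = 5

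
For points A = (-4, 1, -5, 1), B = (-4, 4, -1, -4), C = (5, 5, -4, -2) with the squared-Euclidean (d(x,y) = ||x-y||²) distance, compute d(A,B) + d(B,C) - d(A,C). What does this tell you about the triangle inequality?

d(A,B) = 0² + 3² + 4² + 5² = 50, d(B,C) = 9² + 1² + 3² + 2² = 95, d(A,C) = 9² + 4² + 1² + 3² = 107.
d(A,B) + d(B,C) - d(A,C) = 50 + 95 - 107 = 145 - 107 = 38. This is ≥ 0, so the triangle inequality holds for these points.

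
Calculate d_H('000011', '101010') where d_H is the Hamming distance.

Differing positions: 1, 3, 6. Hamming distance = 3.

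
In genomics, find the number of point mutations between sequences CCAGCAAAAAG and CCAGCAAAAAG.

Differing positions: none. Hamming distance = 0.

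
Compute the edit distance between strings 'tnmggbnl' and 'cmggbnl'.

Let D[i][j] be the edit distance between the first i characters of 'tnmggbnl' and the first j characters of 'cmggbnl', with D[i][0] = i, D[0][j] = j, and D[i][j] = D[i-1][j-1] if the characters match, else 1 + min(D[i-1][j], D[i][j-1], D[i-1][j-1]). Filling the table (rows: prefixes of 'tnmggbnl', columns: prefixes of 'cmggbnl'):
     ε  c  m  g  g  b  n  l
  ε  0  1  2  3  4  5  6  7
  t  1  1  2  3  4  5  6  7
  n  2  2  2  3  4  5  5  6
  m  3  3  2  3  4  5  6  6
  g  4  4  3  2  3  4  5  6
  g  5  5  4  3  2  3  4  5
  b  6  6  5  4  3  2  3  4
  n  7  7  6  5  4  3  2  3
  l  8  8  7  6  5  4  3  2
The bottom-right entry gives D[8][7] = 2, so no sequence of fewer than 2 edits works. Backtracking through the table gives one optimal edit sequence (2 edits):
  tnmggbnl → nmggbnl (del t @1)
  nmggbnl → cmggbnl (sub n→c @1)
Edit distance = 2.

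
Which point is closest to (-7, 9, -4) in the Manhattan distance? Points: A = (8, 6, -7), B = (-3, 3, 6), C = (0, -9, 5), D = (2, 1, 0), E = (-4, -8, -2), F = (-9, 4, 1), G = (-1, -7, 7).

Distances: d(A) = 21, d(B) = 20, d(C) = 34, d(D) = 21, d(E) = 22, d(F) = 12, d(G) = 33. Nearest: F = (-9, 4, 1) with distance 12.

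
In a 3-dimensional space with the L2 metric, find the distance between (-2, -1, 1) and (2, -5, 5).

(Σ|x_i - y_i|^2)^(1/2) = (|-2 - 2|^2 + |-1 - (-5)|^2 + |1 - 5|^2)^(1/2)
= (4^2 + 4^2 + 4^2)^(1/2) = (16 + 16 + 16)^(1/2) = (48)^(1/2) ≈ 6.9282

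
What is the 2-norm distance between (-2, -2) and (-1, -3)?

(Σ|x_i - y_i|^2)^(1/2) = (|-2 - (-1)|^2 + |-2 - (-3)|^2)^(1/2)
= (1^2 + 1^2)^(1/2) = (1 + 1)^(1/2) = (2)^(1/2) ≈ 1.4142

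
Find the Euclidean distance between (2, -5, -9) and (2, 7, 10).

√(Σ(x_i - y_i)²) = √((2 - 2)² + (-5 - 7)² + (-9 - 10)²)
= √(0² + (-12)² + (-19)²) = √(0 + 144 + 361) = √505 ≈ 22.4722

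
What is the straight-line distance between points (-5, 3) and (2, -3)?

√(Σ(x_i - y_i)²) = √((-5 - 2)² + (3 - (-3))²)
= √((-7)² + 6²) = √(49 + 36) = √85 ≈ 9.2195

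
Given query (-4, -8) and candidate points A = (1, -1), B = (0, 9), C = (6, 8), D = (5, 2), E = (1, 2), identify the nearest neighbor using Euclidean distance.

Distances: d(A) ≈ 8.6023, d(B) ≈ 17.4642, d(C) ≈ 18.868, d(D) ≈ 13.4536, d(E) ≈ 11.1803. Nearest: A = (1, -1) with distance 8.6023.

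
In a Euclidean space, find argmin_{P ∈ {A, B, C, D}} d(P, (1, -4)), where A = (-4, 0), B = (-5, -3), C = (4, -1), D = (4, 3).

Distances: d(A) ≈ 6.4031, d(B) ≈ 6.0828, d(C) ≈ 4.2426, d(D) ≈ 7.6158. Nearest: C = (4, -1) with distance 4.2426.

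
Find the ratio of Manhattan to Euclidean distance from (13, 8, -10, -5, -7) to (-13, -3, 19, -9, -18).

L1 = |13 - (-13)| + |8 - (-3)| + |-10 - 19| + |-5 - (-9)| + |-7 - (-18)| = 26 + 11 + 29 + 4 + 11 = 81
L2 = √(26² + 11² + 29² + 4² + 11²) = √1775 ≈ 42.1307
L1 ≥ L2 always (equality iff movement is along one axis); L1 > L2 here.
Ratio L1/L2 = 81/√1775 ≈ 1.9226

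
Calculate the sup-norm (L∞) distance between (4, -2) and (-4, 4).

max(|x_i - y_i|) = max(|4 - (-4)|, |-2 - 4|) = max(8, 6) = 8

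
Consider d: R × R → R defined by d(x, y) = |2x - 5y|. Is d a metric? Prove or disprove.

No. d fails symmetry: d(2, 7) = |2·2 - 5·7| = |-31| = 31, but d(7, 2) = |2·7 - 5·2| = |4| = 4. Since 31 ≠ 4, d(x,y) ≠ d(y,x) in general.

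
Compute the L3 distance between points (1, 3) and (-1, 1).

(Σ|x_i - y_i|^3)^(1/3) = (|1 - (-1)|^3 + |3 - 1|^3)^(1/3)
= (2^3 + 2^3)^(1/3) = (8 + 8)^(1/3) = (16)^(1/3) ≈ 2.5198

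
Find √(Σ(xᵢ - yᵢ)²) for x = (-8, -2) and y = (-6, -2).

√(Σ(x_i - y_i)²) = √((-8 - (-6))² + (-2 - (-2))²)
= √((-2)² + 0²) = √(4 + 0) = √4 = 2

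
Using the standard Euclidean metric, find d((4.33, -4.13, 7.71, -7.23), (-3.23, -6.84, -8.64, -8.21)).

√(Σ(x_i - y_i)²) = √((4.33 - (-3.23))² + (-4.13 - (-6.84))² + (7.71 - (-8.64))² + (-7.23 - (-8.21))²)
= √(7.56² + 2.71² + 16.35² + 0.98²) = √(57.1536 + 7.3441 + 267.3225 + 0.9604) = √332.7806 ≈ 18.2423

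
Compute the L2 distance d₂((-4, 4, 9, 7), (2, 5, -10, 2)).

√(Σ(x_i - y_i)²) = √((-4 - 2)² + (4 - 5)² + (9 - (-10))² + (7 - 2)²)
= √((-6)² + (-1)² + 19² + 5²) = √(36 + 1 + 361 + 25) = √423 ≈ 20.567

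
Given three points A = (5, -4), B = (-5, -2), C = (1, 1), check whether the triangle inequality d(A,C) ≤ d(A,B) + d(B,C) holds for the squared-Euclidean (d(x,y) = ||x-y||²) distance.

d(A,B) = 10² + 2² = 104, d(B,C) = 6² + 3² = 45, d(A,C) = 4² + 5² = 41.
d(A,C) = 41 ≤ 104 + 45 = 149. Triangle inequality is satisfied.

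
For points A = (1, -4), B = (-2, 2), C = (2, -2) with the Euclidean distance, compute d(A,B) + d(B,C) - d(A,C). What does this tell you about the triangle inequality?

d(A,B) = √(3² + 6²) = √45 ≈ 6.7082, d(B,C) = √(4² + 4²) = √32 ≈ 5.6569, d(A,C) = √(1² + 2²) = √5 ≈ 2.2361.
d(A,B) + d(B,C) - d(A,C) = 6.7082 + 5.6569 - 2.2361 = 12.3651 - 2.2361 = 10.129 (to 4 decimal places). This is ≥ 0, so the triangle inequality holds for these points.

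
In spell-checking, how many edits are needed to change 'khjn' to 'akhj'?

Let D[i][j] be the edit distance between the first i characters of 'khjn' and the first j characters of 'akhj', with D[i][0] = i, D[0][j] = j, and D[i][j] = D[i-1][j-1] if the characters match, else 1 + min(D[i-1][j], D[i][j-1], D[i-1][j-1]). Filling the table (rows: prefixes of 'khjn', columns: prefixes of 'akhj'):
     ε  a  k  h  j
  ε  0  1  2  3  4
  k  1  1  1  2  3
  h  2  2  2  1  2
  j  3  3  3  2  1
  n  4  4  4  3  2
The bottom-right entry gives D[4][4] = 2, so no sequence of fewer than 2 edits works. Backtracking through the table gives one optimal edit sequence (2 edits):
  khjn → akhjn (ins a @1)
  akhjn → akhj (del n @5)
Edit distance = 2.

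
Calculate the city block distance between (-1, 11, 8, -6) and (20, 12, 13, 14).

Σ|x_i - y_i| = |-1 - 20| + |11 - 12| + |8 - 13| + |-6 - 14| = 21 + 1 + 5 + 20 = 47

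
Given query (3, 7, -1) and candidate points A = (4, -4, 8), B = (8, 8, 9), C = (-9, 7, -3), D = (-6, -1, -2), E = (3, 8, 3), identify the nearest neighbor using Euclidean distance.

Distances: d(A) ≈ 14.2478, d(B) ≈ 11.225, d(C) ≈ 12.1655, d(D) ≈ 12.083, d(E) ≈ 4.1231. Nearest: E = (3, 8, 3) with distance 4.1231.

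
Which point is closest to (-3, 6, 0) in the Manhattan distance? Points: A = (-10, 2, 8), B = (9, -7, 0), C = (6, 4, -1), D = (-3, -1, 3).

Distances: d(A) = 19, d(B) = 25, d(C) = 12, d(D) = 10. Nearest: D = (-3, -1, 3) with distance 10.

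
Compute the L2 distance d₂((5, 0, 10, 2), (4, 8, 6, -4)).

√(Σ(x_i - y_i)²) = √((5 - 4)² + (0 - 8)² + (10 - 6)² + (2 - (-4))²)
= √(1² + (-8)² + 4² + 6²) = √(1 + 64 + 16 + 36) = √117 ≈ 10.8167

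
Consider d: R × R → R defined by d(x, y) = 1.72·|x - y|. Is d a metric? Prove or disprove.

Yes. Since |x - y| is a metric on R and 1.72 > 0, the positive scalar multiple 1.72·|x - y| is also a metric: scaling by a positive constant preserves non-negativity, identity (d=0 ⟺ |x-y|=0 ⟺ x=y), symmetry, and the triangle inequality.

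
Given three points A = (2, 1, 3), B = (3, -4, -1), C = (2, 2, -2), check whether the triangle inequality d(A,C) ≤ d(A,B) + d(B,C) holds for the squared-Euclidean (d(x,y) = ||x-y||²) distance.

d(A,B) = 1² + 5² + 4² = 42, d(B,C) = 1² + 6² + 1² = 38, d(A,C) = 0² + 1² + 5² = 26.
d(A,C) = 26 ≤ 42 + 38 = 80. Triangle inequality is satisfied.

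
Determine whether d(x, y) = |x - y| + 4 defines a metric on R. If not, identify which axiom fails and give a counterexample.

No. d fails identity of indiscernibles (specifically d(x,x) = 0): d(4, 4) = |4 - 4| + 4 = 0 + 4 = 4 ≠ 0.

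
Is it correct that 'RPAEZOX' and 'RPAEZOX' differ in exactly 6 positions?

Differing positions: none. Hamming distance = 0, so the claim that d_H = 6 is false.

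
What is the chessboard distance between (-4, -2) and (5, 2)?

max(|x_i - y_i|) = max(|-4 - 5|, |-2 - 2|) = max(9, 4) = 9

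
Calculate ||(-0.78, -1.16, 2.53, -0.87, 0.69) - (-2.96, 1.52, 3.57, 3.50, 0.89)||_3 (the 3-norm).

(Σ|x_i - y_i|^3)^(1/3) = (|-0.78 - (-2.96)|^3 + |-1.16 - 1.52|^3 + |2.53 - 3.57|^3 + |-0.87 - 3.5|^3 + |0.69 - 0.89|^3)^(1/3)
= (2.18^3 + 2.68^3 + 1.04^3 + 4.37^3 + 0.2^3)^(1/3) ≈ (10.3602 + 19.2488 + 1.1249 + 83.4535 + 0.008)^(1/3) = (114.1954)^(1/3) ≈ 4.8516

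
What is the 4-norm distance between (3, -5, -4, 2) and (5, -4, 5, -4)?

(Σ|x_i - y_i|^4)^(1/4) = (|3 - 5|^4 + |-5 - (-4)|^4 + |-4 - 5|^4 + |2 - (-4)|^4)^(1/4)
= (2^4 + 1^4 + 9^4 + 6^4)^(1/4) = (16 + 1 + 6561 + 1296)^(1/4) = (7874)^(1/4) ≈ 9.42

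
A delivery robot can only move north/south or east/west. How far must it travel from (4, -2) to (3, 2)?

Σ|x_i - y_i| = |4 - 3| + |-2 - 2| = 1 + 4 = 5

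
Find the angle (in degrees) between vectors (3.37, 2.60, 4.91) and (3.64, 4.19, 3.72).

With u = (3.37, 2.60, 4.91), v = (3.64, 4.19, 3.72):
u·v = 3.37·3.64 + 2.6·4.19 + 4.91·3.72 = 12.2668 + 10.894 + 18.2652 = 41.426.
|u| = √(3.37² + 2.6² + 4.91²) = √(11.3569 + 6.76 + 24.1081) = √42.225, |v| = √(3.64² + 4.19² + 3.72²) = √(13.2496 + 17.5561 + 13.8384) = √44.6441.
cos θ = (u·v)/(|u||v|) = 41.426/(√42.225·√44.6441) ≈ 0.954127
θ = arccos(0.954127) ≈ 17.42°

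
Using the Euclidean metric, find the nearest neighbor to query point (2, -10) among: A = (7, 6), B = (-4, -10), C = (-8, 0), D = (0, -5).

Distances: d(A) ≈ 16.7631, d(B) = 6, d(C) ≈ 14.1421, d(D) ≈ 5.3852. Nearest: D = (0, -5) with distance 5.3852.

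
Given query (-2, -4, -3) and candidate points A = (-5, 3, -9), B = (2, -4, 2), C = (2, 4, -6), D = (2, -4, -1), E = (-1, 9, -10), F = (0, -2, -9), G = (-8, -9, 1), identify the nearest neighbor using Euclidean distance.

Distances: d(A) ≈ 9.6954, d(B) ≈ 6.4031, d(C) ≈ 9.434, d(D) ≈ 4.4721, d(E) ≈ 14.7986, d(F) ≈ 6.6332, d(G) ≈ 8.775. Nearest: D = (2, -4, -1) with distance 4.4721.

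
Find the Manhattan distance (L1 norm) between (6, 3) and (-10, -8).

Σ|x_i - y_i| = |6 - (-10)| + |3 - (-8)| = 16 + 11 = 27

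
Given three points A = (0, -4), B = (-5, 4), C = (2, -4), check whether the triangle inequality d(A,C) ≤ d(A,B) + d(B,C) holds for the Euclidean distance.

d(A,B) = √(5² + 8²) = √89 ≈ 9.434, d(B,C) = √(7² + 8²) = √113 ≈ 10.6301, d(A,C) = √(2² + 0²) = √4 = 2.
d(A,C) = 2 ≤ 9.434 + 10.6301 = 20.0641. Triangle inequality is satisfied.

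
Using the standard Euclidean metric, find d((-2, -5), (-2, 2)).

√(Σ(x_i - y_i)²) = √((-2 - (-2))² + (-5 - 2)²)
= √(0² + (-7)²) = √(0 + 49) = √49 = 7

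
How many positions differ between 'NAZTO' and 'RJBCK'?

Differing positions: 1, 2, 3, 4, 5. Hamming distance = 5.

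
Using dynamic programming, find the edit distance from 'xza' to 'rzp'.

Let D[i][j] be the edit distance between the first i characters of 'xza' and the first j characters of 'rzp', with D[i][0] = i, D[0][j] = j, and D[i][j] = D[i-1][j-1] if the characters match, else 1 + min(D[i-1][j], D[i][j-1], D[i-1][j-1]). Filling the table (rows: prefixes of 'xza', columns: prefixes of 'rzp'):
     ε  r  z  p
  ε  0  1  2  3
  x  1  1  2  3
  z  2  2  1  2
  a  3  3  2  2
The bottom-right entry gives D[3][3] = 2, so no sequence of fewer than 2 edits works. Backtracking through the table gives one optimal edit sequence (2 edits):
  xza → rza (sub x→r @1)
  rza → rzp (sub a→p @3)
Edit distance = 2.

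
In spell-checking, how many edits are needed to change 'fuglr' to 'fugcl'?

Let D[i][j] be the edit distance between the first i characters of 'fuglr' and the first j characters of 'fugcl', with D[i][0] = i, D[0][j] = j, and D[i][j] = D[i-1][j-1] if the characters match, else 1 + min(D[i-1][j], D[i][j-1], D[i-1][j-1]). Filling the table (rows: prefixes of 'fuglr', columns: prefixes of 'fugcl'):
     ε  f  u  g  c  l
  ε  0  1  2  3  4  5
  f  1  0  1  2  3  4
  u  2  1  0  1  2  3
  g  3  2  1  0  1  2
  l  4  3  2  1  1  1
  r  5  4  3  2  2  2
The bottom-right entry gives D[5][5] = 2, so no sequence of fewer than 2 edits works. Backtracking through the table gives one optimal edit sequence (2 edits):
  fuglr → fugcr (sub l→c @4)
  fugcr → fugcl (sub r→l @5)
Edit distance = 2.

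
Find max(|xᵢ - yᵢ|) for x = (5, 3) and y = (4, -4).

max(|x_i - y_i|) = max(|5 - 4|, |3 - (-4)|) = max(1, 7) = 7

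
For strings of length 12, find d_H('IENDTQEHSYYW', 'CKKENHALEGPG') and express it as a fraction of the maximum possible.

Differing positions: 1, 2, 3, 4, 5, 6, 7, 8, 9, 10, 11, 12. Hamming distance = 12. The maximum possible Hamming distance for length-12 strings is 12, so d_H/12 = 12/12 = 1.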